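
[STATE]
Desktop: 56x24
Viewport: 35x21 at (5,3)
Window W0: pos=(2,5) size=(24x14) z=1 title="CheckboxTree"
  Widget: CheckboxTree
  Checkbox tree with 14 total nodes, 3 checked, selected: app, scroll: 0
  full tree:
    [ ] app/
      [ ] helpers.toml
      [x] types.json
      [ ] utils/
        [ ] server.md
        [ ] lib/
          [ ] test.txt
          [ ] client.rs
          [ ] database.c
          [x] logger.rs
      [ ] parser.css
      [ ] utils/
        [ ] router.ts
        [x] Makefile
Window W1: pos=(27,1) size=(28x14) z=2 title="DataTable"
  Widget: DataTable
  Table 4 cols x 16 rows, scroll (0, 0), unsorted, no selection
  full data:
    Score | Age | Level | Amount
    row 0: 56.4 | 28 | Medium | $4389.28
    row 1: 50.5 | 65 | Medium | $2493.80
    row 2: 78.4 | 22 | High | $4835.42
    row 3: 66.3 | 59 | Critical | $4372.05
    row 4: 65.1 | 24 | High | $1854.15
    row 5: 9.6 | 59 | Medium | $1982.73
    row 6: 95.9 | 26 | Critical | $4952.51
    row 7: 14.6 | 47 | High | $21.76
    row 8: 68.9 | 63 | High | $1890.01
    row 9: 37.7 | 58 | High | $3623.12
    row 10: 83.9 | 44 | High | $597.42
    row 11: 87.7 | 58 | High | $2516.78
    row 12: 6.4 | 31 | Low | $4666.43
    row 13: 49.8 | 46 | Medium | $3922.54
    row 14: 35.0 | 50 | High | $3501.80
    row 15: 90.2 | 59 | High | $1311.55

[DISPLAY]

                      ┠────────────
                      ┃Score│Age│Le
━━━━━━━━━━━━━━━━━━━━┓ ┃─────┼───┼──
heckboxTree         ┃ ┃56.4 │28 │Me
────────────────────┨ ┃50.5 │65 │Me
-] app/             ┃ ┃78.4 │22 │Hi
 [ ] helpers.toml   ┃ ┃66.3 │59 │Cr
 [x] types.json     ┃ ┃65.1 │24 │Hi
 [-] utils/         ┃ ┃9.6  │59 │Me
   [ ] server.md    ┃ ┃95.9 │26 │Cr
   [-] lib/         ┃ ┃14.6 │47 │Hi
     [ ] test.txt   ┃ ┗━━━━━━━━━━━━
     [ ] client.rs  ┃              
     [ ] database.c ┃              
     [x] logger.rs  ┃              
━━━━━━━━━━━━━━━━━━━━┛              
                                   
                                   
                                   
                                   
                                   


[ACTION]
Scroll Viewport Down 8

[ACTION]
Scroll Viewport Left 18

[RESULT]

                           ┠───────
                           ┃Score│A
  ┏━━━━━━━━━━━━━━━━━━━━━━┓ ┃─────┼─
  ┃ CheckboxTree         ┃ ┃56.4 │2
  ┠──────────────────────┨ ┃50.5 │6
  ┃>[-] app/             ┃ ┃78.4 │2
  ┃   [ ] helpers.toml   ┃ ┃66.3 │5
  ┃   [x] types.json     ┃ ┃65.1 │2
  ┃   [-] utils/         ┃ ┃9.6  │5
  ┃     [ ] server.md    ┃ ┃95.9 │2
  ┃     [-] lib/         ┃ ┃14.6 │4
  ┃       [ ] test.txt   ┃ ┗━━━━━━━
  ┃       [ ] client.rs  ┃         
  ┃       [ ] database.c ┃         
  ┃       [x] logger.rs  ┃         
  ┗━━━━━━━━━━━━━━━━━━━━━━┛         
                                   
                                   
                                   
                                   
                                   


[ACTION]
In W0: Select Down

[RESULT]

                           ┠───────
                           ┃Score│A
  ┏━━━━━━━━━━━━━━━━━━━━━━┓ ┃─────┼─
  ┃ CheckboxTree         ┃ ┃56.4 │2
  ┠──────────────────────┨ ┃50.5 │6
  ┃ [-] app/             ┃ ┃78.4 │2
  ┃>  [ ] helpers.toml   ┃ ┃66.3 │5
  ┃   [x] types.json     ┃ ┃65.1 │2
  ┃   [-] utils/         ┃ ┃9.6  │5
  ┃     [ ] server.md    ┃ ┃95.9 │2
  ┃     [-] lib/         ┃ ┃14.6 │4
  ┃       [ ] test.txt   ┃ ┗━━━━━━━
  ┃       [ ] client.rs  ┃         
  ┃       [ ] database.c ┃         
  ┃       [x] logger.rs  ┃         
  ┗━━━━━━━━━━━━━━━━━━━━━━┛         
                                   
                                   
                                   
                                   
                                   


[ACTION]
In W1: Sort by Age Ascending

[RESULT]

                           ┠───────
                           ┃Score│A
  ┏━━━━━━━━━━━━━━━━━━━━━━┓ ┃─────┼─
  ┃ CheckboxTree         ┃ ┃78.4 │2
  ┠──────────────────────┨ ┃65.1 │2
  ┃ [-] app/             ┃ ┃95.9 │2
  ┃>  [ ] helpers.toml   ┃ ┃56.4 │2
  ┃   [x] types.json     ┃ ┃6.4  │3
  ┃   [-] utils/         ┃ ┃83.9 │4
  ┃     [ ] server.md    ┃ ┃49.8 │4
  ┃     [-] lib/         ┃ ┃14.6 │4
  ┃       [ ] test.txt   ┃ ┗━━━━━━━
  ┃       [ ] client.rs  ┃         
  ┃       [ ] database.c ┃         
  ┃       [x] logger.rs  ┃         
  ┗━━━━━━━━━━━━━━━━━━━━━━┛         
                                   
                                   
                                   
                                   
                                   


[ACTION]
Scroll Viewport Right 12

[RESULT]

               ┠───────────────────
               ┃Score│Ag▲│Level   │
━━━━━━━━━━━━━┓ ┃─────┼───┼────────┼
Tree         ┃ ┃78.4 │22 │High    │
─────────────┨ ┃65.1 │24 │High    │
             ┃ ┃95.9 │26 │Critical│
lpers.toml   ┃ ┃56.4 │28 │Medium  │
pes.json     ┃ ┃6.4  │31 │Low     │
ils/         ┃ ┃83.9 │44 │High    │
server.md    ┃ ┃49.8 │46 │Medium  │
lib/         ┃ ┃14.6 │47 │High    │
] test.txt   ┃ ┗━━━━━━━━━━━━━━━━━━━
] client.rs  ┃                     
] database.c ┃                     
] logger.rs  ┃                     
━━━━━━━━━━━━━┛                     
                                   
                                   
                                   
                                   
                                   


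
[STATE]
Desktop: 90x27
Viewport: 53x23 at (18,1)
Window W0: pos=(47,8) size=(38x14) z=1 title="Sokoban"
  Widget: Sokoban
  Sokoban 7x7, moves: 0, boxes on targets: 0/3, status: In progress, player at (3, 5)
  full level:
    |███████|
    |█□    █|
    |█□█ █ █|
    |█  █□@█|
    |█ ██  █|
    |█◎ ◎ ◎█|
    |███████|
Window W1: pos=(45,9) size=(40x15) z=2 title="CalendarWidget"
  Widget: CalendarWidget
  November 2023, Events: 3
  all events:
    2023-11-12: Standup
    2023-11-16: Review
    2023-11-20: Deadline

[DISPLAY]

                                                     
                                                     
                                                     
                                                     
                                                     
                                                     
                                                     
                             ┏━━━━━━━━━━━━━━━━━━━━━━━
                           ┏━━━━━━━━━━━━━━━━━━━━━━━━━
                           ┃ CalendarWidget          
                           ┠─────────────────────────
                           ┃            November 2023
                           ┃Mo Tu We Th Fr Sa Su     
                           ┃       1  2  3  4  5     
                           ┃ 6  7  8  9 10 11 12*    
                           ┃13 14 15 16* 17 18 19    
                           ┃20* 21 22 23 24 25 26    
                           ┃27 28 29 30              
                           ┃                         
                           ┃                         
                           ┃                         
                           ┃                         
                           ┗━━━━━━━━━━━━━━━━━━━━━━━━━


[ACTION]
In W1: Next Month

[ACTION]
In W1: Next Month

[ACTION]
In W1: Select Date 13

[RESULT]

                                                     
                                                     
                                                     
                                                     
                                                     
                                                     
                                                     
                             ┏━━━━━━━━━━━━━━━━━━━━━━━
                           ┏━━━━━━━━━━━━━━━━━━━━━━━━━
                           ┃ CalendarWidget          
                           ┠─────────────────────────
                           ┃             January 2024
                           ┃Mo Tu We Th Fr Sa Su     
                           ┃ 1  2  3  4  5  6  7     
                           ┃ 8  9 10 11 12 [13] 14   
                           ┃15 16 17 18 19 20 21     
                           ┃22 23 24 25 26 27 28     
                           ┃29 30 31                 
                           ┃                         
                           ┃                         
                           ┃                         
                           ┃                         
                           ┗━━━━━━━━━━━━━━━━━━━━━━━━━


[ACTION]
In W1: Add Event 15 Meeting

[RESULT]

                                                     
                                                     
                                                     
                                                     
                                                     
                                                     
                                                     
                             ┏━━━━━━━━━━━━━━━━━━━━━━━
                           ┏━━━━━━━━━━━━━━━━━━━━━━━━━
                           ┃ CalendarWidget          
                           ┠─────────────────────────
                           ┃             January 2024
                           ┃Mo Tu We Th Fr Sa Su     
                           ┃ 1  2  3  4  5  6  7     
                           ┃ 8  9 10 11 12 [13] 14   
                           ┃15* 16 17 18 19 20 21    
                           ┃22 23 24 25 26 27 28     
                           ┃29 30 31                 
                           ┃                         
                           ┃                         
                           ┃                         
                           ┃                         
                           ┗━━━━━━━━━━━━━━━━━━━━━━━━━


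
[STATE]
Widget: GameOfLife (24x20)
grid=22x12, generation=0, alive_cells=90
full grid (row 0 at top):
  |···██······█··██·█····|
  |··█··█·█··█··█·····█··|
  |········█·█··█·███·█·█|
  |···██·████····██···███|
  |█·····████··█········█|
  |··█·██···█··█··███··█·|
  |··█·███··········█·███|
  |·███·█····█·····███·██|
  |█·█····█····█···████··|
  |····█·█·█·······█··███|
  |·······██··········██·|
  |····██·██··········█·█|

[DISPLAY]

Gen: 0                  
···██······█··██·█····  
··█··█·█··█··█·····█··  
········█·█··█·███·█·█  
···██·████····██···███  
█·····████··█········█  
··█·██···█··█··███··█·  
··█·███··········█·███  
·███·█····█·····███·██  
█·█····█····█···████··  
····█·█·█·······█··███  
·······██··········██·  
····██·██··········█·█  
                        
                        
                        
                        
                        
                        
                        


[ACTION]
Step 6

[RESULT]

Gen: 6                  
··███········██·······  
··██·······██··█······  
······██···██·██······  
···██·██·██···█·······  
·····█····█████····█··  
····███····█·█········  
····███···············  
······█·█·············  
····█··█·█············  
···██··█··█···········  
···██··█·█············  
········█·············  
                        
                        
                        
                        
                        
                        
                        


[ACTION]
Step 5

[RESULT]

Gen: 11                 
···········████·······  
·····█·█·██···█·······  
····█····████·········  
·····█·█····█·········  
·········██·█·········  
·········██·█·········  
······················  
·········██···········  
········█··█··········  
········█··█··········  
········█··█··········  
·········██···········  
                        
                        
                        
                        
                        
                        
                        


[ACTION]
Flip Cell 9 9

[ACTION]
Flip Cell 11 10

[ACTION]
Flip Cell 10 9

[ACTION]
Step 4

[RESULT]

Gen: 15                 
········████████······  
········█···█·········  
···········█··········  
·······██···█·██······  
·······██·····█·······  
·········██···········  
·········█·███········  
······················  
········██············  
··········█···········  
········███···········  
········███···········  
                        
                        
                        
                        
                        
                        
                        


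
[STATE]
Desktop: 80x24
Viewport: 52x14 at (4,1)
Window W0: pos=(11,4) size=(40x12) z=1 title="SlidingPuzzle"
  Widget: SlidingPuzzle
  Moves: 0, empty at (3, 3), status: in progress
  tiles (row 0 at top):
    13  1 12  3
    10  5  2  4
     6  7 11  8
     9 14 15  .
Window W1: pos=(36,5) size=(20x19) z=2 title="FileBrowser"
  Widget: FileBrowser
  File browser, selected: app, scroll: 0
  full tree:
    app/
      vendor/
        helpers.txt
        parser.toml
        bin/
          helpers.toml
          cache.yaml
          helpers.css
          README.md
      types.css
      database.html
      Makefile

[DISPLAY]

                                                    
                                                    
                                                    
       ┏━━━━━━━━━━━━━━━━━━━━━━━━━━━━━━━━━━━━━━┓     
       ┃ SlidingPuzzle          ┏━━━━━━━━━━━━━━━━━━┓
       ┠────────────────────────┃ FileBrowser      ┃
       ┃┌────┬────┬────┬────┐   ┠──────────────────┨
       ┃│ 13 │  1 │ 12 │  3 │   ┃> [-] app/        ┃
       ┃├────┼────┼────┼────┤   ┃    [+] vendor/   ┃
       ┃│ 10 │  5 │  2 │  4 │   ┃    types.css     ┃
       ┃├────┼────┼────┼────┤   ┃    database.html ┃
       ┃│  6 │  7 │ 11 │  8 │   ┃    Makefile      ┃
       ┃├────┼────┼────┼────┤   ┃                  ┃
       ┃│  9 │ 14 │ 15 │    │   ┃                  ┃


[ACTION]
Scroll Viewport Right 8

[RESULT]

                                                    
                                                    
                                                    
━━━━━━━━━━━━━━━━━━━━━━━━━━━━━━━━━━━━━━┓             
 SlidingPuzzle          ┏━━━━━━━━━━━━━━━━━━┓        
────────────────────────┃ FileBrowser      ┃        
┌────┬────┬────┬────┐   ┠──────────────────┨        
│ 13 │  1 │ 12 │  3 │   ┃> [-] app/        ┃        
├────┼────┼────┼────┤   ┃    [+] vendor/   ┃        
│ 10 │  5 │  2 │  4 │   ┃    types.css     ┃        
├────┼────┼────┼────┤   ┃    database.html ┃        
│  6 │  7 │ 11 │  8 │   ┃    Makefile      ┃        
├────┼────┼────┼────┤   ┃                  ┃        
│  9 │ 14 │ 15 │    │   ┃                  ┃        


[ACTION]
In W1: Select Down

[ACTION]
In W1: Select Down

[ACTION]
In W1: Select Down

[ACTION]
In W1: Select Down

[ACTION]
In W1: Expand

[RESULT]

                                                    
                                                    
                                                    
━━━━━━━━━━━━━━━━━━━━━━━━━━━━━━━━━━━━━━┓             
 SlidingPuzzle          ┏━━━━━━━━━━━━━━━━━━┓        
────────────────────────┃ FileBrowser      ┃        
┌────┬────┬────┬────┐   ┠──────────────────┨        
│ 13 │  1 │ 12 │  3 │   ┃  [-] app/        ┃        
├────┼────┼────┼────┤   ┃    [+] vendor/   ┃        
│ 10 │  5 │  2 │  4 │   ┃    types.css     ┃        
├────┼────┼────┼────┤   ┃    database.html ┃        
│  6 │  7 │ 11 │  8 │   ┃  > Makefile      ┃        
├────┼────┼────┼────┤   ┃                  ┃        
│  9 │ 14 │ 15 │    │   ┃                  ┃        


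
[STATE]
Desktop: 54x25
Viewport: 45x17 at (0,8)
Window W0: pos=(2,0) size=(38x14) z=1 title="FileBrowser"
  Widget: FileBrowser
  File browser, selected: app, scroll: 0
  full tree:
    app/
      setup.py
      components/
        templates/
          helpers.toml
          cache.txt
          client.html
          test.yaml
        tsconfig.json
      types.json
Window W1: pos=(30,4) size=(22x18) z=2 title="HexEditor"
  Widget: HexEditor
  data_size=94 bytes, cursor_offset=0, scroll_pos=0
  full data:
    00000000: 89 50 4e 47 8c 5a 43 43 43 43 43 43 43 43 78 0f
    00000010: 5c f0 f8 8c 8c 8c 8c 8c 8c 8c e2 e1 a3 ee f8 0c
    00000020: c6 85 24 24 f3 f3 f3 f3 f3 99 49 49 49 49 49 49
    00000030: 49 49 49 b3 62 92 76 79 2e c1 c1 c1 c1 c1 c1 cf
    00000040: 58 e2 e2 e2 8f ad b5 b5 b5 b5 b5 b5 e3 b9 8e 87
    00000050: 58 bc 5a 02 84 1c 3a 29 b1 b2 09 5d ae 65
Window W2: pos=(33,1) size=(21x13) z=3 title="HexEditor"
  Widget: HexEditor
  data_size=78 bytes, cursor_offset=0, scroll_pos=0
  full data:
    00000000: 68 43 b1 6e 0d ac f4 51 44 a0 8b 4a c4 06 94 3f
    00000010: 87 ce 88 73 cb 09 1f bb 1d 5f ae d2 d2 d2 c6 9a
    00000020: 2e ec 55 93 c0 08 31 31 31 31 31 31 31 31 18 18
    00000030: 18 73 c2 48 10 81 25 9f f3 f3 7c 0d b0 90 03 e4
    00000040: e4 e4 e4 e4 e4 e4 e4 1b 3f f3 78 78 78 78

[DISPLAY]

  ┃                           ┃00┃00000040  e
  ┃                           ┃00┃           
  ┃                           ┃00┃           
  ┃                           ┃00┃           
  ┃                           ┃00┃           
  ┗━━━━━━━━━━━━━━━━━━━━━━━━━━━┃  ┗━━━━━━━━━━━
                              ┃              
                              ┃              
                              ┃              
                              ┃              
                              ┃              
                              ┃              
                              ┃              
                              ┗━━━━━━━━━━━━━━
                                             
                                             
                                             


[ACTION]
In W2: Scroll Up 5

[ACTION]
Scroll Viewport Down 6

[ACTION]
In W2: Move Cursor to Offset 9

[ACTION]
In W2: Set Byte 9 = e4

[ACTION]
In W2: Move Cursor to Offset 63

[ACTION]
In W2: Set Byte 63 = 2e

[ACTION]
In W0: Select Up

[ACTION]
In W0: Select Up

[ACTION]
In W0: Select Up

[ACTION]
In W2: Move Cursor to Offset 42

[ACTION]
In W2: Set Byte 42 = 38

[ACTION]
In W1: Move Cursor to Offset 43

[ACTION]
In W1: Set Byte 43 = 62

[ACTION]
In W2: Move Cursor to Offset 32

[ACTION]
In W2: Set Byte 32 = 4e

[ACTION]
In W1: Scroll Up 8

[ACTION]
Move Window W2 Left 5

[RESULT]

  ┃                         ┃00000040  e4 e4 
  ┃                         ┃                
  ┃                         ┃                
  ┃                         ┃                
  ┃                         ┃                
  ┗━━━━━━━━━━━━━━━━━━━━━━━━━┗━━━━━━━━━━━━━━━━
                              ┃              
                              ┃              
                              ┃              
                              ┃              
                              ┃              
                              ┃              
                              ┃              
                              ┗━━━━━━━━━━━━━━
                                             
                                             
                                             


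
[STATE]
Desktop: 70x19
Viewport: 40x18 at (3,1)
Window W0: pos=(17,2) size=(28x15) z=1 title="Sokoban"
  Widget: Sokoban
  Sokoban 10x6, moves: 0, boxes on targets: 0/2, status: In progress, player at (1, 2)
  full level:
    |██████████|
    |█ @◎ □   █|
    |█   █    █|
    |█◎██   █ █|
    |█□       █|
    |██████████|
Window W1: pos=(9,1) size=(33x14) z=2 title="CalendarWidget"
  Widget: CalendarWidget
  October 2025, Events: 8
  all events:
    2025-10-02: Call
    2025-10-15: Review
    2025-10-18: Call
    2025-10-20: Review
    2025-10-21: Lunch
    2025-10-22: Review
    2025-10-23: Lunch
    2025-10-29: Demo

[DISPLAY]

      ┏━━━━━━━━━━━━━━━━━━━━━━━━━━━━━━━┓ 
      ┃ CalendarWidget                ┃━
      ┠───────────────────────────────┨ 
      ┃          October 2025         ┃─
      ┃Mo Tu We Th Fr Sa Su           ┃ 
      ┃       1  2*  3  4  5          ┃ 
      ┃ 6  7  8  9 10 11 12           ┃ 
      ┃13 14 15* 16 17 18* 19         ┃ 
      ┃20* 21* 22* 23* 24 25 26       ┃ 
      ┃27 28 29* 30 31                ┃ 
      ┃                               ┃ 
      ┃                               ┃ 
      ┃                               ┃ 
      ┗━━━━━━━━━━━━━━━━━━━━━━━━━━━━━━━┛ 
              ┃                         
              ┗━━━━━━━━━━━━━━━━━━━━━━━━━
                                        
                                        


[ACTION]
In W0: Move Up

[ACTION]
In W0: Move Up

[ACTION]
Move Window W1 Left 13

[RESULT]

━━━━━━━━━━━━━━━━━━━━━━━━━━━━━┓          
alendarWidget                ┃━━━━━━━━━━
─────────────────────────────┨          
        October 2025         ┃──────────
 Tu We Th Fr Sa Su           ┃          
     1  2*  3  4  5          ┃          
  7  8  9 10 11 12           ┃          
 14 15* 16 17 18* 19         ┃          
* 21* 22* 23* 24 25 26       ┃          
 28 29* 30 31                ┃          
                             ┃          
                             ┃          
                             ┃          
━━━━━━━━━━━━━━━━━━━━━━━━━━━━━┛          
              ┃                         
              ┗━━━━━━━━━━━━━━━━━━━━━━━━━
                                        
                                        


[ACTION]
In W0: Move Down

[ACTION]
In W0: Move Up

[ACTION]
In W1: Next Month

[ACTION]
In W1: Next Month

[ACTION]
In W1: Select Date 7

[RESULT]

━━━━━━━━━━━━━━━━━━━━━━━━━━━━━┓          
alendarWidget                ┃━━━━━━━━━━
─────────────────────────────┨          
       December 2025         ┃──────────
 Tu We Th Fr Sa Su           ┃          
  2  3  4  5  6 [ 7]         ┃          
  9 10 11 12 13 14           ┃          
 16 17 18 19 20 21           ┃          
 23 24 25 26 27 28           ┃          
 30 31                       ┃          
                             ┃          
                             ┃          
                             ┃          
━━━━━━━━━━━━━━━━━━━━━━━━━━━━━┛          
              ┃                         
              ┗━━━━━━━━━━━━━━━━━━━━━━━━━
                                        
                                        


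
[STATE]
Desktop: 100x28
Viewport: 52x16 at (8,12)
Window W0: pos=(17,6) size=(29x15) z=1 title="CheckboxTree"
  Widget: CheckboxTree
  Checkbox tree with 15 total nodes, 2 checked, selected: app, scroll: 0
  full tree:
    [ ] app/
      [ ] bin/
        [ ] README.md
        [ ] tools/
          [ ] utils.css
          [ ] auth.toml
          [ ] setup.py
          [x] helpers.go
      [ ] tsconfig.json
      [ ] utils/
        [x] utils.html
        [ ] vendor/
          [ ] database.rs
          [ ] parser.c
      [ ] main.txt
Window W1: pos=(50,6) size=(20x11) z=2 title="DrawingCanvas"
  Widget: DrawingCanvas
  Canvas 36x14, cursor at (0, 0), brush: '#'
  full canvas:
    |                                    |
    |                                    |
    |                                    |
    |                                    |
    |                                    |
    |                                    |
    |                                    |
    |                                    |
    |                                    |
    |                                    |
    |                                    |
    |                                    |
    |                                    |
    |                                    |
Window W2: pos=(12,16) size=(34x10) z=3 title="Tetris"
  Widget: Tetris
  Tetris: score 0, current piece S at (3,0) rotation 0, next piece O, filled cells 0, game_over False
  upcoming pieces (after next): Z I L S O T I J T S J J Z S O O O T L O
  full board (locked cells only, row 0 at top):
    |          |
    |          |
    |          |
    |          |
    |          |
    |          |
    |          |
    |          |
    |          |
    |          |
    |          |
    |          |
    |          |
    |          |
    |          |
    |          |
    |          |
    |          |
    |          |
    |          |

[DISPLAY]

         ┃     [-] tools/            ┃    ┃         
         ┃       [ ] utils.css       ┃    ┃         
         ┃       [ ] auth.toml       ┃    ┃         
         ┃       [ ] setup.py        ┃    ┃         
    ┏━━━━━━━━━━━━━━━━━━━━━━━━━━━━━━━━┓    ┗━━━━━━━━━
    ┃ Tetris                         ┃              
    ┠────────────────────────────────┨              
    ┃          │Next:                ┃              
    ┃          │▓▓                   ┃              
    ┃          │▓▓                   ┃              
    ┃          │                     ┃              
    ┃          │                     ┃              
    ┃          │                     ┃              
    ┗━━━━━━━━━━━━━━━━━━━━━━━━━━━━━━━━┛              
                                                    
                                                    


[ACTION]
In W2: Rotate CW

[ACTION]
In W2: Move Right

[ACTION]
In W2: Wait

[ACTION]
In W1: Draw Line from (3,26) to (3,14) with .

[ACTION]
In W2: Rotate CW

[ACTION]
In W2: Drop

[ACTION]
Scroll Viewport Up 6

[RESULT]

         ┏━━━━━━━━━━━━━━━━━━━━━━━━━━━┓    ┏━━━━━━━━━
         ┃ CheckboxTree              ┃    ┃ DrawingC
         ┠───────────────────────────┨    ┠─────────
         ┃>[-] app/                  ┃    ┃+        
         ┃   [-] bin/                ┃    ┃         
         ┃     [ ] README.md         ┃    ┃         
         ┃     [-] tools/            ┃    ┃         
         ┃       [ ] utils.css       ┃    ┃         
         ┃       [ ] auth.toml       ┃    ┃         
         ┃       [ ] setup.py        ┃    ┃         
    ┏━━━━━━━━━━━━━━━━━━━━━━━━━━━━━━━━┓    ┗━━━━━━━━━
    ┃ Tetris                         ┃              
    ┠────────────────────────────────┨              
    ┃          │Next:                ┃              
    ┃          │▓▓                   ┃              
    ┃          │▓▓                   ┃              


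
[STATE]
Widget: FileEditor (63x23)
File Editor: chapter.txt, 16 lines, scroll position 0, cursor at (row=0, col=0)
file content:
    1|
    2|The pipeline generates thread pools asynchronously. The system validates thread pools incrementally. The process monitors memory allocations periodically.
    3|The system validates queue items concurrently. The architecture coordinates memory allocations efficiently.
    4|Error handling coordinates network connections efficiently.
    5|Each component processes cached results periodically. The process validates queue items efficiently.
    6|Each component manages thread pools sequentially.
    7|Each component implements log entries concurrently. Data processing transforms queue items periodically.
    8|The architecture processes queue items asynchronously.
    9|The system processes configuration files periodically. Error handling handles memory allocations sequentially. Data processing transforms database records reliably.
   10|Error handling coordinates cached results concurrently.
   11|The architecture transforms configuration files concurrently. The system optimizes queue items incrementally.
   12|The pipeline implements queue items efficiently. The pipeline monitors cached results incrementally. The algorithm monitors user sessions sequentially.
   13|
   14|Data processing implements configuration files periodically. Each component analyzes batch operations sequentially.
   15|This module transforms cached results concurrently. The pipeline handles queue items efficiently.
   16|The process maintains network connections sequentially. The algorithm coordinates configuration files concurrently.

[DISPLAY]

█                                                             ▲
The pipeline generates thread pools asynchronously. The system█
The system validates queue items concurrently. The architectur░
Error handling coordinates network connections efficiently.   ░
Each component processes cached results periodically. The proc░
Each component manages thread pools sequentially.             ░
Each component implements log entries concurrently. Data proce░
The architecture processes queue items asynchronously.        ░
The system processes configuration files periodically. Error h░
Error handling coordinates cached results concurrently.       ░
The architecture transforms configuration files concurrently. ░
The pipeline implements queue items efficiently. The pipeline ░
                                                              ░
Data processing implements configuration files periodically. E░
This module transforms cached results concurrently. The pipeli░
The process maintains network connections sequentially. The al░
                                                              ░
                                                              ░
                                                              ░
                                                              ░
                                                              ░
                                                              ░
                                                              ▼


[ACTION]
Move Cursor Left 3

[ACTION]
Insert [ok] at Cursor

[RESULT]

ok█                                                           ▲
The pipeline generates thread pools asynchronously. The system█
The system validates queue items concurrently. The architectur░
Error handling coordinates network connections efficiently.   ░
Each component processes cached results periodically. The proc░
Each component manages thread pools sequentially.             ░
Each component implements log entries concurrently. Data proce░
The architecture processes queue items asynchronously.        ░
The system processes configuration files periodically. Error h░
Error handling coordinates cached results concurrently.       ░
The architecture transforms configuration files concurrently. ░
The pipeline implements queue items efficiently. The pipeline ░
                                                              ░
Data processing implements configuration files periodically. E░
This module transforms cached results concurrently. The pipeli░
The process maintains network connections sequentially. The al░
                                                              ░
                                                              ░
                                                              ░
                                                              ░
                                                              ░
                                                              ░
                                                              ▼


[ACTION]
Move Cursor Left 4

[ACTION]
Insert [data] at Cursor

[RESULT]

data█k                                                        ▲
The pipeline generates thread pools asynchronously. The system█
The system validates queue items concurrently. The architectur░
Error handling coordinates network connections efficiently.   ░
Each component processes cached results periodically. The proc░
Each component manages thread pools sequentially.             ░
Each component implements log entries concurrently. Data proce░
The architecture processes queue items asynchronously.        ░
The system processes configuration files periodically. Error h░
Error handling coordinates cached results concurrently.       ░
The architecture transforms configuration files concurrently. ░
The pipeline implements queue items efficiently. The pipeline ░
                                                              ░
Data processing implements configuration files periodically. E░
This module transforms cached results concurrently. The pipeli░
The process maintains network connections sequentially. The al░
                                                              ░
                                                              ░
                                                              ░
                                                              ░
                                                              ░
                                                              ░
                                                              ▼


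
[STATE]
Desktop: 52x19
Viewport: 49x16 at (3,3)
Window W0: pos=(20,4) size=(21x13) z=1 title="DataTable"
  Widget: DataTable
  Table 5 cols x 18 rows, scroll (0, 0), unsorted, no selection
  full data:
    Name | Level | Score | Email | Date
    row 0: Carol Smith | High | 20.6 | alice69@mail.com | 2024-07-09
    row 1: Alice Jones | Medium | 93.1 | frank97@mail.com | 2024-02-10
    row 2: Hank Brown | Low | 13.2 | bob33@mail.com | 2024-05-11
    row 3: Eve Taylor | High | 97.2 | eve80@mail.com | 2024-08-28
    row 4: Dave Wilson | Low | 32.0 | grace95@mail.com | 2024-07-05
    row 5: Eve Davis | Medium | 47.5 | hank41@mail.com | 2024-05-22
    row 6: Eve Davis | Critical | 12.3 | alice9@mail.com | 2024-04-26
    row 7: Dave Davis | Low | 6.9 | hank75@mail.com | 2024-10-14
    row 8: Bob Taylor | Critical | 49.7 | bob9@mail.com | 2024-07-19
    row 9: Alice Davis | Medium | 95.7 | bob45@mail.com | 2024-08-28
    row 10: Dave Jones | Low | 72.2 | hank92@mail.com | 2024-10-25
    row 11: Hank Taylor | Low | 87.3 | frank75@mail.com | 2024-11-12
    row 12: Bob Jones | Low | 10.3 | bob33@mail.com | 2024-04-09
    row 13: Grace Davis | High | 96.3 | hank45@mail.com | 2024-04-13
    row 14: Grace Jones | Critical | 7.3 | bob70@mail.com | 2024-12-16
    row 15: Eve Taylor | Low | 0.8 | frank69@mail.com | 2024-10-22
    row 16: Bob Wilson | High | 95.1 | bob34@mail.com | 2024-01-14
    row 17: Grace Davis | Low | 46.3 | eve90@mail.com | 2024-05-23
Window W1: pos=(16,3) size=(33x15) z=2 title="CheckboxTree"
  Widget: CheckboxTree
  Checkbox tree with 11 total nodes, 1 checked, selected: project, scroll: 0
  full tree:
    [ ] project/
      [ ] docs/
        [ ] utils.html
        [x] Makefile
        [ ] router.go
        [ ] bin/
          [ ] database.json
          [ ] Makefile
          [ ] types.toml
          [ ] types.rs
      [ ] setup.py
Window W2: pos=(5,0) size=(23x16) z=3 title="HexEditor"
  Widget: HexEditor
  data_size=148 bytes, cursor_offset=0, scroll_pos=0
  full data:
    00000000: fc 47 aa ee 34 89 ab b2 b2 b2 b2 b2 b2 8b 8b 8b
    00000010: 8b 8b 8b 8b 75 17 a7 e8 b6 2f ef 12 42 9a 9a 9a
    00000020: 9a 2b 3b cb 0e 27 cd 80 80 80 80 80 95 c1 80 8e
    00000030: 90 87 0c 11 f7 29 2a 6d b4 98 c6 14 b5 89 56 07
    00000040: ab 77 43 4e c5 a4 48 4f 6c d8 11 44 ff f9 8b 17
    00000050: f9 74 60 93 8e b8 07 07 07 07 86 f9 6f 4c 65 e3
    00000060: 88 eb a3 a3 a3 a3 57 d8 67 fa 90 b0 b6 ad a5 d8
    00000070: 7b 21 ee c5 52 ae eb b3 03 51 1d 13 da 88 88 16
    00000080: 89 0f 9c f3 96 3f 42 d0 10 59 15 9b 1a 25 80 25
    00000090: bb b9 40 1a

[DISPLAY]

  ┃00000000  FC 47 aa ee┃━━━━━━━━━━━━━━━━━━━━┓   
  ┃00000010  8b 8b 8b 8b┃ee                  ┃   
  ┃00000020  9a 2b 3b cb┃────────────────────┨   
  ┃00000030  90 87 0c 11┃t/                  ┃   
  ┃00000040  ab 77 43 4e┃/                   ┃   
  ┃00000050  f9 74 60 93┃ils.html            ┃   
  ┃00000060  88 eb a3 a3┃kefile              ┃   
  ┃00000070  7b 21 ee c5┃uter.go             ┃   
  ┃00000080  89 0f 9c f3┃n/                  ┃   
  ┃00000090  bb b9 40 1a┃database.json       ┃   
  ┃                     ┃Makefile            ┃   
  ┃                     ┃types.toml          ┃   
  ┗━━━━━━━━━━━━━━━━━━━━━┛types.rs            ┃   
             ┃   [ ] setup.py                ┃   
             ┗━━━━━━━━━━━━━━━━━━━━━━━━━━━━━━━┛   
                                                 


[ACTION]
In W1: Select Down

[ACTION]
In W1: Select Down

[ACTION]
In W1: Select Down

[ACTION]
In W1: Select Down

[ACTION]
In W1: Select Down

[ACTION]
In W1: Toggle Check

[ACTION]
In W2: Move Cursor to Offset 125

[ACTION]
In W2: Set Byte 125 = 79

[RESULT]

  ┃00000000  fc 47 aa ee┃━━━━━━━━━━━━━━━━━━━━┓   
  ┃00000010  8b 8b 8b 8b┃ee                  ┃   
  ┃00000020  9a 2b 3b cb┃────────────────────┨   
  ┃00000030  90 87 0c 11┃t/                  ┃   
  ┃00000040  ab 77 43 4e┃/                   ┃   
  ┃00000050  f9 74 60 93┃ils.html            ┃   
  ┃00000060  88 eb a3 a3┃kefile              ┃   
  ┃00000070  7b 21 ee c5┃uter.go             ┃   
  ┃00000080  89 0f 9c f3┃n/                  ┃   
  ┃00000090  bb b9 40 1a┃database.json       ┃   
  ┃                     ┃Makefile            ┃   
  ┃                     ┃types.toml          ┃   
  ┗━━━━━━━━━━━━━━━━━━━━━┛types.rs            ┃   
             ┃   [ ] setup.py                ┃   
             ┗━━━━━━━━━━━━━━━━━━━━━━━━━━━━━━━┛   
                                                 
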